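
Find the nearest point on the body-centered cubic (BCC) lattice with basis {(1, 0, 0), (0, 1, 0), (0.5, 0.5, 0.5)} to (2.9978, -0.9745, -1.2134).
(3, -1, -1)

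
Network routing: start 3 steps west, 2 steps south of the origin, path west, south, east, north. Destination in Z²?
(-3, -2)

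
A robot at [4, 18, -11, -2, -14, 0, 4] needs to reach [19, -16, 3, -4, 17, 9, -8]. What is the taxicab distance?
117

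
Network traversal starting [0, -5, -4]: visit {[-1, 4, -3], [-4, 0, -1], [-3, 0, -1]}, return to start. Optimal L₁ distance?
32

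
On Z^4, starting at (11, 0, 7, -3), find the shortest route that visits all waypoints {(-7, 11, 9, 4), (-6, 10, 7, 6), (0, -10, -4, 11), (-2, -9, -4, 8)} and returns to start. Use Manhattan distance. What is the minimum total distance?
132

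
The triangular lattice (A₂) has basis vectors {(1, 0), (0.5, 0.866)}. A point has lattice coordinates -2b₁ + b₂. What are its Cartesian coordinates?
(-1.5, 0.866)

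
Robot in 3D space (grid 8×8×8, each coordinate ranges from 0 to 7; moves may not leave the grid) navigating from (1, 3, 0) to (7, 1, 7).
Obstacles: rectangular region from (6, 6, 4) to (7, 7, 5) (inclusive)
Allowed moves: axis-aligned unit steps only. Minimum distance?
15
(one shortest path: (1, 3, 0) → (2, 3, 0) → (3, 3, 0) → (4, 3, 0) → (5, 3, 0) → (6, 3, 0) → (7, 3, 0) → (7, 2, 0) → (7, 1, 0) → (7, 1, 1) → (7, 1, 2) → (7, 1, 3) → (7, 1, 4) → (7, 1, 5) → (7, 1, 6) → (7, 1, 7))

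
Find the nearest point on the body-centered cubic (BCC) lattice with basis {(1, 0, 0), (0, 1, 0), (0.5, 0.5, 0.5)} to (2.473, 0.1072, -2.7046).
(2.5, 0.5, -2.5)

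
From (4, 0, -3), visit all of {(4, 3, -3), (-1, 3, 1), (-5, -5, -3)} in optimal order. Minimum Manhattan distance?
28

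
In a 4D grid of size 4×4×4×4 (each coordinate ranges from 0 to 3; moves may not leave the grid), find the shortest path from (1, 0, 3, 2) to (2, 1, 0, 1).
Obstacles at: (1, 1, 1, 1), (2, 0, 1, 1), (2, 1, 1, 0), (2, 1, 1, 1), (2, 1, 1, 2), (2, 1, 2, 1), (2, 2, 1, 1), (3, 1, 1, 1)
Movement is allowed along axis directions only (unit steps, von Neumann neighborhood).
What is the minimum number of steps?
6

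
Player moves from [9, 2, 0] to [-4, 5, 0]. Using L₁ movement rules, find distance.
16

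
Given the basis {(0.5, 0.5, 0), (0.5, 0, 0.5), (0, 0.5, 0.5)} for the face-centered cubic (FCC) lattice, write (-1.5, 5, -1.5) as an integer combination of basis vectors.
5b₁ - 8b₂ + 5b₃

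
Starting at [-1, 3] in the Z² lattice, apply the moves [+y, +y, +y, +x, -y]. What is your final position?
(0, 5)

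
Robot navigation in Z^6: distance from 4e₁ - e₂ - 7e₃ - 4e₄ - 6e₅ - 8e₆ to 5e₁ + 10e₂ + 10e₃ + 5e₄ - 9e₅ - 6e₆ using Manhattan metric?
43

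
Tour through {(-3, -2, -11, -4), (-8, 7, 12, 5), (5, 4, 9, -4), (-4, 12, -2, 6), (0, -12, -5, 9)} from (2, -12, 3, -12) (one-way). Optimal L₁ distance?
149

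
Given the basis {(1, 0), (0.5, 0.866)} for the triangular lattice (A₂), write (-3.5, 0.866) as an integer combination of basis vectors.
-4b₁ + b₂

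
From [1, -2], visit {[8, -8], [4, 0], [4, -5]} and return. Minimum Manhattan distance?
30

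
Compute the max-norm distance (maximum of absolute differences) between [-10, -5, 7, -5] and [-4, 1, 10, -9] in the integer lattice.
6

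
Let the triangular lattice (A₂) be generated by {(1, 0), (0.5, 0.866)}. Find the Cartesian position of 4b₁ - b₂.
(3.5, -0.866)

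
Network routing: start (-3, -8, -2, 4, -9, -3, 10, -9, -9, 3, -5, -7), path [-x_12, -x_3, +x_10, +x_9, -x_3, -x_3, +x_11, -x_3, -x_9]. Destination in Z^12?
(-3, -8, -6, 4, -9, -3, 10, -9, -9, 4, -4, -8)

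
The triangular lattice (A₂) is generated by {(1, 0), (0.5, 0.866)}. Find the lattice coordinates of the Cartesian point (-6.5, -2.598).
-5b₁ - 3b₂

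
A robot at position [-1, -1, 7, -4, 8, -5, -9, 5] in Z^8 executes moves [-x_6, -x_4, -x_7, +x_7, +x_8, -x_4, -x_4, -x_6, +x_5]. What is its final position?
(-1, -1, 7, -7, 9, -7, -9, 6)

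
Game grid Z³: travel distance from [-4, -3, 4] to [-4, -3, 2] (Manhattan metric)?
2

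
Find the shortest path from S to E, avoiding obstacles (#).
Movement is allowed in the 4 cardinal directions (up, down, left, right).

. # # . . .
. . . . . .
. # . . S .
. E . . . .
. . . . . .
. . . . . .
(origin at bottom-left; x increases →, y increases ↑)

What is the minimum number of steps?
4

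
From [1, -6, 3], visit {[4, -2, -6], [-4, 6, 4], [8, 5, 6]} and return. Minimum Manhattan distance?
72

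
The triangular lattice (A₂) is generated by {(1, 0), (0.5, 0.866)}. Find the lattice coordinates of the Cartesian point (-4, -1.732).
-3b₁ - 2b₂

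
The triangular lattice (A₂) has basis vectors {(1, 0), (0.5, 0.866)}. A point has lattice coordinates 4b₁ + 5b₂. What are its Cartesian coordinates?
(6.5, 4.33)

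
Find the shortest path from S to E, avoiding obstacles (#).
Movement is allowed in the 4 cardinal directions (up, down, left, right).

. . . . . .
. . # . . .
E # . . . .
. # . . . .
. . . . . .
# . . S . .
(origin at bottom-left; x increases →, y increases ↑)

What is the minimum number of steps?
6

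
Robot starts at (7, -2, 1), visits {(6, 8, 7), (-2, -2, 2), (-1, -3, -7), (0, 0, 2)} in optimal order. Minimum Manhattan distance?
51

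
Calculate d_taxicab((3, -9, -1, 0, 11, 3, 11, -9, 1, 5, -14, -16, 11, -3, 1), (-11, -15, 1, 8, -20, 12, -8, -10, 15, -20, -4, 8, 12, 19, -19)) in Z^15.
206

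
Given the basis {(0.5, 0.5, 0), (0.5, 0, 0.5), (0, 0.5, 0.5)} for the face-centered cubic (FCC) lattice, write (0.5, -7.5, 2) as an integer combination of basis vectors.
-9b₁ + 10b₂ - 6b₃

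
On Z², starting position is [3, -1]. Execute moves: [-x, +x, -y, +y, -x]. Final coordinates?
(2, -1)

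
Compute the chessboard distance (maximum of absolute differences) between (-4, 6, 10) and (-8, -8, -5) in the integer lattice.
15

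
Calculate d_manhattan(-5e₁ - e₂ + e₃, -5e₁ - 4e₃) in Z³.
6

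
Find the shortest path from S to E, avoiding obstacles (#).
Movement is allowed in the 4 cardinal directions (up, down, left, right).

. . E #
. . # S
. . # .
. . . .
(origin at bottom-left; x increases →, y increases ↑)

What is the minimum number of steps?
8
(one shortest path: (3, 2) → (3, 1) → (3, 0) → (2, 0) → (1, 0) → (1, 1) → (1, 2) → (1, 3) → (2, 3))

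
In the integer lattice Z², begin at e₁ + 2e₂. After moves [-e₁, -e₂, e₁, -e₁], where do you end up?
(0, 1)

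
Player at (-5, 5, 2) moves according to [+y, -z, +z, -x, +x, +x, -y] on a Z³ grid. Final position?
(-4, 5, 2)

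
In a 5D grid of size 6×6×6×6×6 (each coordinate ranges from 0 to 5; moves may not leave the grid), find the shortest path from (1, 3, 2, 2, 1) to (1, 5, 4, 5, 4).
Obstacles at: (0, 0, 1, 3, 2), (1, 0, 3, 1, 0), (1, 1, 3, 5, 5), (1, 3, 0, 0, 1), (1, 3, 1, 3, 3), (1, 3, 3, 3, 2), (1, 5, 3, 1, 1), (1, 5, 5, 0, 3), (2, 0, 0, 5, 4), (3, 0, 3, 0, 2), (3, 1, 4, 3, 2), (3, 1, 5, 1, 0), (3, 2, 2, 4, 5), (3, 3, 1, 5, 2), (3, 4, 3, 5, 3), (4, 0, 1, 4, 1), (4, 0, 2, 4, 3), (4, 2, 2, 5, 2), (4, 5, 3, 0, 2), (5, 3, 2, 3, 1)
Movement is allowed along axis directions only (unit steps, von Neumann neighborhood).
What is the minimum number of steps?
10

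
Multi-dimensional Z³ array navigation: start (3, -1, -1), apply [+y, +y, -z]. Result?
(3, 1, -2)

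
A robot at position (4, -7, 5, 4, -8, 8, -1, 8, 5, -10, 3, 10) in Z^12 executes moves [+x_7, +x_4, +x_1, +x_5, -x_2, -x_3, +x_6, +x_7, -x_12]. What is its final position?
(5, -8, 4, 5, -7, 9, 1, 8, 5, -10, 3, 9)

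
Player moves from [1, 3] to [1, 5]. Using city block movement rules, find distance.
2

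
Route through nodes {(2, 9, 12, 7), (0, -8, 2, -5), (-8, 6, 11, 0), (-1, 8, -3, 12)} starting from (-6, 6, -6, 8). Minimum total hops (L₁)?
95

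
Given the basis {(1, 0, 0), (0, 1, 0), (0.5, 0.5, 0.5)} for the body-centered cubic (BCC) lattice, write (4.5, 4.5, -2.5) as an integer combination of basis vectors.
7b₁ + 7b₂ - 5b₃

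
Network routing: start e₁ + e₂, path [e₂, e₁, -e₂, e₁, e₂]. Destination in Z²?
(3, 2)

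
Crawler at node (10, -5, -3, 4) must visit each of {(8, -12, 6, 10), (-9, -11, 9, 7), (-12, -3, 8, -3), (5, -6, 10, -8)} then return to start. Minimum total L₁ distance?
128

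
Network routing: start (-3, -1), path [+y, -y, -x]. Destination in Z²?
(-4, -1)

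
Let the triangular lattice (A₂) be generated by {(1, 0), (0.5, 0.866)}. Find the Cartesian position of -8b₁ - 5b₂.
(-10.5, -4.33)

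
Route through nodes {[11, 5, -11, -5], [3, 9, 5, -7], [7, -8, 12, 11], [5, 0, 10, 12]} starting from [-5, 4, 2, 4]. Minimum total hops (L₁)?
117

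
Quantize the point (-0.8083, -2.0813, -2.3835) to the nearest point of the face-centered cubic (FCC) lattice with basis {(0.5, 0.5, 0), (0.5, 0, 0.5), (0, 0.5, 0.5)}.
(-0.5, -2, -2.5)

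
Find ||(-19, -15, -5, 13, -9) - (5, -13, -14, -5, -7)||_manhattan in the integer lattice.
55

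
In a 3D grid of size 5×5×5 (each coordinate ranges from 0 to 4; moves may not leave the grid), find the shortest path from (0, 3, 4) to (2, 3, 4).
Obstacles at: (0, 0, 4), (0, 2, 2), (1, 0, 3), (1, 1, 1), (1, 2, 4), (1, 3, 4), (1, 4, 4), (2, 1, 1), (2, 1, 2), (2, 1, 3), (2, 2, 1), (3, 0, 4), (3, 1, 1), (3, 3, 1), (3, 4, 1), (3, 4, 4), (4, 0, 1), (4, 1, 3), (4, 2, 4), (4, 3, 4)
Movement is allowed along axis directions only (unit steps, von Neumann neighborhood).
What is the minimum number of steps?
4
(one shortest path: (0, 3, 4) → (0, 3, 3) → (1, 3, 3) → (2, 3, 3) → (2, 3, 4))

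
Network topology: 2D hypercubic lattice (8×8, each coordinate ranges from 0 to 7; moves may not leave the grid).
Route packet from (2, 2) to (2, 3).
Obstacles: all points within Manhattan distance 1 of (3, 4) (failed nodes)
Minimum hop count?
1
(one shortest path: (2, 2) → (2, 3))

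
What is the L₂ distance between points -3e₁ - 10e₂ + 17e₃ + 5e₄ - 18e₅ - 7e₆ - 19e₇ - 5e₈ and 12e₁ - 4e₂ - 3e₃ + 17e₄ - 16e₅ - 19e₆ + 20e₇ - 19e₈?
51.672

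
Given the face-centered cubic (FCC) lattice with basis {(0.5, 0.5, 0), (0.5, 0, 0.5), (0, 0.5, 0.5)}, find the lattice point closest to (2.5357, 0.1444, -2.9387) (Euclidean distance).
(2.5, 0.5, -3)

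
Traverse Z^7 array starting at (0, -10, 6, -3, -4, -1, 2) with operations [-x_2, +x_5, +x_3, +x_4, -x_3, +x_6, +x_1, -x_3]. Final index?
(1, -11, 5, -2, -3, 0, 2)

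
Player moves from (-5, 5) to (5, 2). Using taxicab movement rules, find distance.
13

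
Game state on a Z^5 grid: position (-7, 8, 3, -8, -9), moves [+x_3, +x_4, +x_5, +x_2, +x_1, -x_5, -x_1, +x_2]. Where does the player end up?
(-7, 10, 4, -7, -9)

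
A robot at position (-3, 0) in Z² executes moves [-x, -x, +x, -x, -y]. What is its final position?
(-5, -1)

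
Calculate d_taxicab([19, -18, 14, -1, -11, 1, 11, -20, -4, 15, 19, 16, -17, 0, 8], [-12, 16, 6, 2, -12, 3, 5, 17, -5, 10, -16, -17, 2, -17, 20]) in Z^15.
244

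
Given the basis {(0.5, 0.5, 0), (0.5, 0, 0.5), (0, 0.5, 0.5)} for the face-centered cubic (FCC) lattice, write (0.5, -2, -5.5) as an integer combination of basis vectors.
4b₁ - 3b₂ - 8b₃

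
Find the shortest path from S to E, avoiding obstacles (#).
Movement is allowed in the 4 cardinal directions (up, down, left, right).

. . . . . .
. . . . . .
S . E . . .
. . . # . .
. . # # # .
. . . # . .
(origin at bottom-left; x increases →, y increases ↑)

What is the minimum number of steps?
2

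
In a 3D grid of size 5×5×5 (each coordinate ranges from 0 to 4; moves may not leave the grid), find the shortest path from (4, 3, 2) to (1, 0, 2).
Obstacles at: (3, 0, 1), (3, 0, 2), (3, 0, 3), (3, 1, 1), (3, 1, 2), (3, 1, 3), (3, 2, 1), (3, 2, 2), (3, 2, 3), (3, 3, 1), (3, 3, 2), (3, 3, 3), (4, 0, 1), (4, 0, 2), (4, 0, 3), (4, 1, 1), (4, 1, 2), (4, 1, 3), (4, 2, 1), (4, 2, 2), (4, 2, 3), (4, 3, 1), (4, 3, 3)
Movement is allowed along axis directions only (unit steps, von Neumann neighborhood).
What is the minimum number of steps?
8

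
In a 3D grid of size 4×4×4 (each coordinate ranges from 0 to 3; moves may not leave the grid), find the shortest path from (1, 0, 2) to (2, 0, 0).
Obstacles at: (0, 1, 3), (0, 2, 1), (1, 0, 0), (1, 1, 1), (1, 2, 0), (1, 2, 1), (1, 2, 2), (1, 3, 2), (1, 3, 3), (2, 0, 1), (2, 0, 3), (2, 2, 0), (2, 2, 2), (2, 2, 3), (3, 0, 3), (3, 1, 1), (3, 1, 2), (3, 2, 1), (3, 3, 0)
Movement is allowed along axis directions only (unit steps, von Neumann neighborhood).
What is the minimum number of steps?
5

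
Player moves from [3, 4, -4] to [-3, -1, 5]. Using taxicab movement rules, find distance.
20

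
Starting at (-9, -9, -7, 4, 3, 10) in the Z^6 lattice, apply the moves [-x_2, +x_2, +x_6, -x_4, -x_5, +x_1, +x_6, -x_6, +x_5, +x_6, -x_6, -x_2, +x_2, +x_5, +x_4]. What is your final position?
(-8, -9, -7, 4, 4, 11)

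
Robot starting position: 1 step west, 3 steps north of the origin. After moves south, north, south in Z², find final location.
(-1, 2)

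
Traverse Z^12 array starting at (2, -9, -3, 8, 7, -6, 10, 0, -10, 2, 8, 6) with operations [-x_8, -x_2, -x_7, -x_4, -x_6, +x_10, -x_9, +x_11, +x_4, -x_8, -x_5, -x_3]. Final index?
(2, -10, -4, 8, 6, -7, 9, -2, -11, 3, 9, 6)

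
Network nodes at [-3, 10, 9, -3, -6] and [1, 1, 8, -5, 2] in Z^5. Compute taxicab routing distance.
24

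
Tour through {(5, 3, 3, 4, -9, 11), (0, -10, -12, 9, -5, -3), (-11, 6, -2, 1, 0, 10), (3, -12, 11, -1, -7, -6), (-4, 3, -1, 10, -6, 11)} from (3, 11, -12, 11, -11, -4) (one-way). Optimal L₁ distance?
174
(one optimal route: (3, 11, -12, 11, -11, -4) → (0, -10, -12, 9, -5, -3) → (3, -12, 11, -1, -7, -6) → (5, 3, 3, 4, -9, 11) → (-4, 3, -1, 10, -6, 11) → (-11, 6, -2, 1, 0, 10))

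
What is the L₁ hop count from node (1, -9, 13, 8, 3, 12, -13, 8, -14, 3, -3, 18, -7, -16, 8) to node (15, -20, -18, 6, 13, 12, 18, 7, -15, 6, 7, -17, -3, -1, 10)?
170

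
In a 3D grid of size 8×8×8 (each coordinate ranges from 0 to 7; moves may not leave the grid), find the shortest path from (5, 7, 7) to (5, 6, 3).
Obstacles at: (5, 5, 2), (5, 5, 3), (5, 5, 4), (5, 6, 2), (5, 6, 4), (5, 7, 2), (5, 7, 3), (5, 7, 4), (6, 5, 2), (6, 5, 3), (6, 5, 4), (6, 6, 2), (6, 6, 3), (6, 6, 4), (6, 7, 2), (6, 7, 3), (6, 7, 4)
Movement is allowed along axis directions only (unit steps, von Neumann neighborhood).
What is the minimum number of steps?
7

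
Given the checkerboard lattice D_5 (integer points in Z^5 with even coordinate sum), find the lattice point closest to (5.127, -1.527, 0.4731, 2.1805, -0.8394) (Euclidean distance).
(5, -2, 0, 2, -1)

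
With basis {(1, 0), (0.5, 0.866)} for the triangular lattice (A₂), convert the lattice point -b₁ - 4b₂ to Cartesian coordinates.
(-3, -3.464)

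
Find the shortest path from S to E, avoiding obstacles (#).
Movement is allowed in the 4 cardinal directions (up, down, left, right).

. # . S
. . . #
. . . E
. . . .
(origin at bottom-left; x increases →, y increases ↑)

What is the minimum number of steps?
4
(one shortest path: (3, 3) → (2, 3) → (2, 2) → (2, 1) → (3, 1))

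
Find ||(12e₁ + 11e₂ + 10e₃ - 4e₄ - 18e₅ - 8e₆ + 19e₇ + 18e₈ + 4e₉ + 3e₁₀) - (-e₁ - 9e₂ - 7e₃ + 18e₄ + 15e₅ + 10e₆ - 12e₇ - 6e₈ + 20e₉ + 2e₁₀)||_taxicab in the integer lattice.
195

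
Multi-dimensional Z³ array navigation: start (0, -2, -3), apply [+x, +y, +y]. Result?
(1, 0, -3)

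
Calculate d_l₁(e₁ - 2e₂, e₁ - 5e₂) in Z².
3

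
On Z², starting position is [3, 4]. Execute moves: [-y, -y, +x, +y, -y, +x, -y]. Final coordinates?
(5, 1)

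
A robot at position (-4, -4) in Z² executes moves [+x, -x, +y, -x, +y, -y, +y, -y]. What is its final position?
(-5, -3)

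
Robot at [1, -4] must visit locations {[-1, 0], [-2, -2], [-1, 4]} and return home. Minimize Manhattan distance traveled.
22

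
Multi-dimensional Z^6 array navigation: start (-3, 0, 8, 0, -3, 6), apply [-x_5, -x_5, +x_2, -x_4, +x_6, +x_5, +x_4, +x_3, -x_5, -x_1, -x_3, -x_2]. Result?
(-4, 0, 8, 0, -5, 7)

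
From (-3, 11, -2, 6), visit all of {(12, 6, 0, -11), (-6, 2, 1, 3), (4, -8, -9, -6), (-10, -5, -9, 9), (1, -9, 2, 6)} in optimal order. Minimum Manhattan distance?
137
(one optimal route: (-3, 11, -2, 6) → (-6, 2, 1, 3) → (-10, -5, -9, 9) → (1, -9, 2, 6) → (4, -8, -9, -6) → (12, 6, 0, -11))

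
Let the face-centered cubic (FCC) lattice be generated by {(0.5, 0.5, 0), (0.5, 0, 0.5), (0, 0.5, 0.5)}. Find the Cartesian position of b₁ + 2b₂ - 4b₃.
(1.5, -1.5, -1)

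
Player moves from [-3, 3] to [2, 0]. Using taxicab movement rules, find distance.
8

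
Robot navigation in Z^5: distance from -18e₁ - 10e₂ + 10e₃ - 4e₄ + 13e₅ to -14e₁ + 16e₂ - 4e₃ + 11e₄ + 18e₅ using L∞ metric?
26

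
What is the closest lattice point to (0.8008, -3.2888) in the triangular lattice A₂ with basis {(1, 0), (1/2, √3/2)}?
(1, -3.464)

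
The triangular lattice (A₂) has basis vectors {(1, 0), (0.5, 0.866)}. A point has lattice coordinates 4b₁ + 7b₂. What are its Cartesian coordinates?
(7.5, 6.062)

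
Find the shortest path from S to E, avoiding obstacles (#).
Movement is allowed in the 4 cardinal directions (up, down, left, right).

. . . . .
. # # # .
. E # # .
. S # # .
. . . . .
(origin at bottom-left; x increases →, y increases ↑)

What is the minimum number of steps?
1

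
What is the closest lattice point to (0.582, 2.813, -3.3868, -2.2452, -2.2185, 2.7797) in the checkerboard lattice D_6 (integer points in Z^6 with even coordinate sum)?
(1, 3, -3, -2, -2, 3)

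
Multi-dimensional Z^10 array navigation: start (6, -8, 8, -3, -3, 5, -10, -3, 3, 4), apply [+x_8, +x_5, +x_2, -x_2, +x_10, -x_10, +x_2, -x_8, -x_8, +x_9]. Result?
(6, -7, 8, -3, -2, 5, -10, -4, 4, 4)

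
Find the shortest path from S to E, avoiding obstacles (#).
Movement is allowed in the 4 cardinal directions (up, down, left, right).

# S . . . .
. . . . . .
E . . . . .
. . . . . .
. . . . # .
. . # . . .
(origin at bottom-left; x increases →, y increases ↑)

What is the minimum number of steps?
3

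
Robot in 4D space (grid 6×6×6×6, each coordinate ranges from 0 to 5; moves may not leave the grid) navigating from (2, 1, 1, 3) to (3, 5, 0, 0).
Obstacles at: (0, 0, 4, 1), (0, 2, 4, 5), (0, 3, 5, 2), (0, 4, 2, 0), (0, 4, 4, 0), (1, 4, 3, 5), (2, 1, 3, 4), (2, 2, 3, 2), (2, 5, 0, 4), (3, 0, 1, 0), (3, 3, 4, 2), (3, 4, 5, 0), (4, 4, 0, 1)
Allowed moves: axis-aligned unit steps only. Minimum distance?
9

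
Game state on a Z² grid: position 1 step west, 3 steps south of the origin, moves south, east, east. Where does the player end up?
(1, -4)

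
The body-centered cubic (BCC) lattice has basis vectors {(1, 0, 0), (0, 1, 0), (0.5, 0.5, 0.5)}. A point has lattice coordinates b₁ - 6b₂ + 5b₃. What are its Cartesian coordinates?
(3.5, -3.5, 2.5)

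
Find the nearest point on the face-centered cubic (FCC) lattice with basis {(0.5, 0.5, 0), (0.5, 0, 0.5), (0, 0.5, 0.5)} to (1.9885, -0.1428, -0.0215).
(2, 0, 0)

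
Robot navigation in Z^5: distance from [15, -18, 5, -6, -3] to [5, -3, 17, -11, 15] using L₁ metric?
60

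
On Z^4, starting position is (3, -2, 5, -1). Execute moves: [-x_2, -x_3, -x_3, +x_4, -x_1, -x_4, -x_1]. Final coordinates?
(1, -3, 3, -1)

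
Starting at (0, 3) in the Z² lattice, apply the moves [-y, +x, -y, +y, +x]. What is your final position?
(2, 2)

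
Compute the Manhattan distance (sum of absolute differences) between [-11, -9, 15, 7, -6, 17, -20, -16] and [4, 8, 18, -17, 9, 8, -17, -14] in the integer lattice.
88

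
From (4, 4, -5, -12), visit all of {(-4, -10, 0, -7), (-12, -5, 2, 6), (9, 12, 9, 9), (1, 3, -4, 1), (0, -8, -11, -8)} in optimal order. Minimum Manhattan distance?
140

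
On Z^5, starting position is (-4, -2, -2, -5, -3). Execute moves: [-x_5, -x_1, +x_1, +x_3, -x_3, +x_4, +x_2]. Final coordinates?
(-4, -1, -2, -4, -4)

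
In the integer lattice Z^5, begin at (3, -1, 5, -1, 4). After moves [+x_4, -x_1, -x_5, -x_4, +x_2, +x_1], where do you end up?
(3, 0, 5, -1, 3)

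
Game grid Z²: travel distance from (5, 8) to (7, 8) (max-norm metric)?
2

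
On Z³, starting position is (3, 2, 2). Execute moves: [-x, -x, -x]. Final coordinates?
(0, 2, 2)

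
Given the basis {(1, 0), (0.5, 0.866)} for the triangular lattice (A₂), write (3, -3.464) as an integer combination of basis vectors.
5b₁ - 4b₂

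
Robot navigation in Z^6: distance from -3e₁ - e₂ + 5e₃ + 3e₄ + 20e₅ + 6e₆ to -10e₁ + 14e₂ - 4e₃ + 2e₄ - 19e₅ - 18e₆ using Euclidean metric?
49.5278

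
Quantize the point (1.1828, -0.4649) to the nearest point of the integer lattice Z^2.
(1, 0)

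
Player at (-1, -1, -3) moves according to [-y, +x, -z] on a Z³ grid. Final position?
(0, -2, -4)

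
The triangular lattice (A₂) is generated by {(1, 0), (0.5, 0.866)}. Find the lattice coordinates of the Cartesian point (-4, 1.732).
-5b₁ + 2b₂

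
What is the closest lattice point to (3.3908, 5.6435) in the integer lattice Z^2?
(3, 6)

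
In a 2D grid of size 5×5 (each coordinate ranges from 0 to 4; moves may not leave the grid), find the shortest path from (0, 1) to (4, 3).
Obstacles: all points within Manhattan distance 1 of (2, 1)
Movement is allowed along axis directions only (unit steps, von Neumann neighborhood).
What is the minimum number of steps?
6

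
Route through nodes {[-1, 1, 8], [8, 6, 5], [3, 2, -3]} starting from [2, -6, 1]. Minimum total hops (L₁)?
46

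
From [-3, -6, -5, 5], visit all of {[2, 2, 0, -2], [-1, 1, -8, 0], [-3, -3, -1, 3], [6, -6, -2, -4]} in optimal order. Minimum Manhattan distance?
55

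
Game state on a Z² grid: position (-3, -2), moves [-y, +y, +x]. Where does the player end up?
(-2, -2)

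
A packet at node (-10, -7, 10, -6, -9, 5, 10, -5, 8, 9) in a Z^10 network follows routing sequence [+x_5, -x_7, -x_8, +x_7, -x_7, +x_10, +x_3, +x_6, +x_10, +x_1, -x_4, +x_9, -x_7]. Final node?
(-9, -7, 11, -7, -8, 6, 8, -6, 9, 11)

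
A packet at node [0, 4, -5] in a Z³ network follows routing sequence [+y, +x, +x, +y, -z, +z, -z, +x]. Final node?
(3, 6, -6)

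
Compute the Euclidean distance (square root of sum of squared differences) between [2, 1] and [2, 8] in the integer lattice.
7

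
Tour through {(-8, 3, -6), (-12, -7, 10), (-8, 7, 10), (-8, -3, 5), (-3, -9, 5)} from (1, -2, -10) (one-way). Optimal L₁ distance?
80
(one optimal route: (1, -2, -10) → (-8, 3, -6) → (-8, 7, 10) → (-12, -7, 10) → (-8, -3, 5) → (-3, -9, 5))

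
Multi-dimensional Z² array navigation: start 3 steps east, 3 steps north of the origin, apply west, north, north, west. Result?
(1, 5)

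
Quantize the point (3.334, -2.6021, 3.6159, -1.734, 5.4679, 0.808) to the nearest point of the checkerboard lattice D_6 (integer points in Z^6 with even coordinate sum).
(3, -3, 4, -2, 5, 1)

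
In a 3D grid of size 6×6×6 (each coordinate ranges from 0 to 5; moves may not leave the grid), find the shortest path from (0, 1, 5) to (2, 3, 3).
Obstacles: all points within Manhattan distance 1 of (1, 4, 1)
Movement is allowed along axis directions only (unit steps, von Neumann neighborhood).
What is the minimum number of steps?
6
(one shortest path: (0, 1, 5) → (1, 1, 5) → (2, 1, 5) → (2, 2, 5) → (2, 3, 5) → (2, 3, 4) → (2, 3, 3))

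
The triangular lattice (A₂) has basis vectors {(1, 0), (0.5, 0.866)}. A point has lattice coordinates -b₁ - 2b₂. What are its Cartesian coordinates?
(-2, -1.732)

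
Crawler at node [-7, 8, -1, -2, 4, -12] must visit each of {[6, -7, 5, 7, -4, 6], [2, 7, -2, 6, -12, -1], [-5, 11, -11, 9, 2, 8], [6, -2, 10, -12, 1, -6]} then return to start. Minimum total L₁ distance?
234
(one optimal route: (-7, 8, -1, -2, 4, -12) → (-5, 11, -11, 9, 2, 8) → (2, 7, -2, 6, -12, -1) → (6, -7, 5, 7, -4, 6) → (6, -2, 10, -12, 1, -6) → (-7, 8, -1, -2, 4, -12))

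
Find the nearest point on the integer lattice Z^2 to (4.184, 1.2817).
(4, 1)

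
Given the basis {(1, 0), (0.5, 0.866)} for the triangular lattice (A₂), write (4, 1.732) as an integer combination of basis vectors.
3b₁ + 2b₂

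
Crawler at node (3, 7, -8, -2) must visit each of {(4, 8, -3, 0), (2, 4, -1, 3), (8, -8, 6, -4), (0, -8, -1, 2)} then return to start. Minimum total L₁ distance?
92
(one optimal route: (3, 7, -8, -2) → (4, 8, -3, 0) → (2, 4, -1, 3) → (0, -8, -1, 2) → (8, -8, 6, -4) → (3, 7, -8, -2))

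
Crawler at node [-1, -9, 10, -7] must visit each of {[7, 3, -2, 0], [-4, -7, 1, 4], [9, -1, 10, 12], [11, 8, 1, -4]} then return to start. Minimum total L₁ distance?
142
(one optimal route: (-1, -9, 10, -7) → (-4, -7, 1, 4) → (7, 3, -2, 0) → (11, 8, 1, -4) → (9, -1, 10, 12) → (-1, -9, 10, -7))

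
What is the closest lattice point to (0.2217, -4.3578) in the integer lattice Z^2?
(0, -4)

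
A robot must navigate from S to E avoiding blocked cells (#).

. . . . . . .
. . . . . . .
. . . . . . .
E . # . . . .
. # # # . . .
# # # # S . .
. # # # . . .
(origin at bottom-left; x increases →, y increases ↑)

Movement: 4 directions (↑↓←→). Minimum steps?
8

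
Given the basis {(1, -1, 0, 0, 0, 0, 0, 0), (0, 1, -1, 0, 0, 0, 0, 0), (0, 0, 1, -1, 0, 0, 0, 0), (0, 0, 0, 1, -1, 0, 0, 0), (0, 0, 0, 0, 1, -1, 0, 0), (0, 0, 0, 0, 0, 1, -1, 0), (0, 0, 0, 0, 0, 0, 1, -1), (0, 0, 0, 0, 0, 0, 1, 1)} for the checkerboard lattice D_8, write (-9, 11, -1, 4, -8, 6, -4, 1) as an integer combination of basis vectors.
-9b₁ + 2b₂ + b₃ + 5b₄ - 3b₅ + 3b₆ - b₇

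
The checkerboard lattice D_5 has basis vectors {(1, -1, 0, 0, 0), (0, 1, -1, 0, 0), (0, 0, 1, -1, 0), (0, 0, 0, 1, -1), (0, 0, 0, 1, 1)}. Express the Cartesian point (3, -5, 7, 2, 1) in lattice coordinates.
3b₁ - 2b₂ + 5b₃ + 3b₄ + 4b₅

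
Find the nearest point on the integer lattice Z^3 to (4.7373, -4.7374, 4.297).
(5, -5, 4)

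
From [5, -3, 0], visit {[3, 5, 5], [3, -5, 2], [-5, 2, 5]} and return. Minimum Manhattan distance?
50
(one optimal route: (5, -3, 0) → (3, 5, 5) → (-5, 2, 5) → (3, -5, 2) → (5, -3, 0))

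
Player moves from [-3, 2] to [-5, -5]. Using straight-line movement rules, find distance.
7.28011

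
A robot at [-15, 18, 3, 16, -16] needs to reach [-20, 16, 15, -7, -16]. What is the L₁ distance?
42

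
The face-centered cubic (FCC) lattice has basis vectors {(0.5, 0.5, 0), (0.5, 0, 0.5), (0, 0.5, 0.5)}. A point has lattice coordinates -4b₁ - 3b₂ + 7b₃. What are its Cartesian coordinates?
(-3.5, 1.5, 2)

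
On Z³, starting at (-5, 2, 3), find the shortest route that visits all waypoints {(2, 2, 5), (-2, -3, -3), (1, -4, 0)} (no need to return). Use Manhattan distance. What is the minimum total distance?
28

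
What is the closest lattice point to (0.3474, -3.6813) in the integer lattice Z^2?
(0, -4)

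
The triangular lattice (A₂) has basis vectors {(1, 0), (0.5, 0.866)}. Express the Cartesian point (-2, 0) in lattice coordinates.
-2b₁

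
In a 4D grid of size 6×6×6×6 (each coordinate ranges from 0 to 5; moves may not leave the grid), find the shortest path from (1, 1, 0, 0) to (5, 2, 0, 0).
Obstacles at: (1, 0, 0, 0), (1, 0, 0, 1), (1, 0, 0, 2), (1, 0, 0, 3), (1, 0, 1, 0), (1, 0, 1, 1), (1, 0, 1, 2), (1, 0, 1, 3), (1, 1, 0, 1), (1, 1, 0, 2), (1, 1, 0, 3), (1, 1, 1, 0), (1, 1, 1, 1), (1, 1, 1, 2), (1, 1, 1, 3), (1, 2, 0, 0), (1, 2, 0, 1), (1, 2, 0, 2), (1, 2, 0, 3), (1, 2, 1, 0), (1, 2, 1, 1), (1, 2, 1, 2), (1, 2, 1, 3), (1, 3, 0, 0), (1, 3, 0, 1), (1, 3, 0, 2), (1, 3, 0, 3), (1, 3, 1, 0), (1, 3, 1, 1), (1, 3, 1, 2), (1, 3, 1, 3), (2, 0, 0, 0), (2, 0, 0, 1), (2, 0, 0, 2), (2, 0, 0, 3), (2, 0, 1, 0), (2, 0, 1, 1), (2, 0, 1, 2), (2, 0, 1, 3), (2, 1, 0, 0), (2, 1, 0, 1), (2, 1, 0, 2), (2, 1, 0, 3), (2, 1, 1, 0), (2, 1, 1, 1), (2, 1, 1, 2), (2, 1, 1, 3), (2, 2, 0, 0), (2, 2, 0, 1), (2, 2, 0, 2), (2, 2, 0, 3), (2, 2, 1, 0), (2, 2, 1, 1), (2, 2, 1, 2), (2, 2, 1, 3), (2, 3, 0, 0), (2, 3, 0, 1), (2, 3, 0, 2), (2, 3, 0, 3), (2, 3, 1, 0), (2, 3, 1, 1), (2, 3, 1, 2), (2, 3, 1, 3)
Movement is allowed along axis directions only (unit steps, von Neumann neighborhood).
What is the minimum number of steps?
11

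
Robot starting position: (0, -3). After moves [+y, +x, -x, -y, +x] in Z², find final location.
(1, -3)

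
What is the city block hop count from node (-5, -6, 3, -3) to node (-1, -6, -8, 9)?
27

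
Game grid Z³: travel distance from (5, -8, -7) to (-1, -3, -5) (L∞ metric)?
6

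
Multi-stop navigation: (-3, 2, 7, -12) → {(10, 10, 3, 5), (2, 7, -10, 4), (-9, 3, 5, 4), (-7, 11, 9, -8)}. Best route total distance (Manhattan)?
99
(one optimal route: (-3, 2, 7, -12) → (-7, 11, 9, -8) → (-9, 3, 5, 4) → (10, 10, 3, 5) → (2, 7, -10, 4))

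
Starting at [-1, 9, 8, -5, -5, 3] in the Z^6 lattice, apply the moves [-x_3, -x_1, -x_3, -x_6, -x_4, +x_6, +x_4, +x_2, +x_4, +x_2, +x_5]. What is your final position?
(-2, 11, 6, -4, -4, 3)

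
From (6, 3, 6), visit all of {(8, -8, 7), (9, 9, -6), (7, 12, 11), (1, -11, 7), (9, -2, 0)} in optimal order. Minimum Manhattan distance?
78
(one optimal route: (6, 3, 6) → (7, 12, 11) → (9, 9, -6) → (9, -2, 0) → (8, -8, 7) → (1, -11, 7))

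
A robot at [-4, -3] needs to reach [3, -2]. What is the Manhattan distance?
8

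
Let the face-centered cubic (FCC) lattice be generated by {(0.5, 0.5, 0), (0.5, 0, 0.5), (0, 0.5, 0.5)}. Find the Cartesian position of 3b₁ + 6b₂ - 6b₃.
(4.5, -1.5, 0)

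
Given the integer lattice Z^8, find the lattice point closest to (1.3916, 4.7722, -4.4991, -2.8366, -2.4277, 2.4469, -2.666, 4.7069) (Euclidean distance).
(1, 5, -4, -3, -2, 2, -3, 5)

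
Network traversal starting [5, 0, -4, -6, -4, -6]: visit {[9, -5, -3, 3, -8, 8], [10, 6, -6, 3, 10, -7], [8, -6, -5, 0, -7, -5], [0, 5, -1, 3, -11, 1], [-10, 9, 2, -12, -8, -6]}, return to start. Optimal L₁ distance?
208
(one optimal route: (5, 0, -4, -6, -4, -6) → (10, 6, -6, 3, 10, -7) → (8, -6, -5, 0, -7, -5) → (9, -5, -3, 3, -8, 8) → (0, 5, -1, 3, -11, 1) → (-10, 9, 2, -12, -8, -6) → (5, 0, -4, -6, -4, -6))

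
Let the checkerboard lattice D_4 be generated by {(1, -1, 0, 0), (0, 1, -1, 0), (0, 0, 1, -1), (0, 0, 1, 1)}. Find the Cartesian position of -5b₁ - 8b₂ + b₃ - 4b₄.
(-5, -3, 5, -5)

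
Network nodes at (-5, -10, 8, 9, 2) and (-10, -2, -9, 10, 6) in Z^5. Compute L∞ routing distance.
17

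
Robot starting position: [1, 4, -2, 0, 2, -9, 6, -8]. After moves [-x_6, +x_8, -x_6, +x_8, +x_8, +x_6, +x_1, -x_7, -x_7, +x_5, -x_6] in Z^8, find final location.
(2, 4, -2, 0, 3, -11, 4, -5)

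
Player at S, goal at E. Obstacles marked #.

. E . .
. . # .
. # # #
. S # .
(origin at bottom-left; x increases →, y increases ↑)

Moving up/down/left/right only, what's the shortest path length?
5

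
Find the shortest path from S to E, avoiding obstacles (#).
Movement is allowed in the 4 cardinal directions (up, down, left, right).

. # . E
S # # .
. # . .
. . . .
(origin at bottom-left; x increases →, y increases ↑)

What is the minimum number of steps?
8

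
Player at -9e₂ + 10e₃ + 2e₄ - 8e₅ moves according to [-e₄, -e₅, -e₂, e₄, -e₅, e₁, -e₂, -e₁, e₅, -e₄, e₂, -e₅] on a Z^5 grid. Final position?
(0, -10, 10, 1, -10)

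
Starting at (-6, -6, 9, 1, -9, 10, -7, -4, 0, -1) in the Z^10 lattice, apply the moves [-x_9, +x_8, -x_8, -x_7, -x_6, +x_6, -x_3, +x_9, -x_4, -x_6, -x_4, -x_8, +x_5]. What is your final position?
(-6, -6, 8, -1, -8, 9, -8, -5, 0, -1)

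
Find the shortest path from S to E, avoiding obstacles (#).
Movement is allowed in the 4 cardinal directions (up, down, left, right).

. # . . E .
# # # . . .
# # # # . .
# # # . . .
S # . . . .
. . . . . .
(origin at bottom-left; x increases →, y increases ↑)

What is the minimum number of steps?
10
(one shortest path: (0, 1) → (0, 0) → (1, 0) → (2, 0) → (3, 0) → (4, 0) → (4, 1) → (4, 2) → (4, 3) → (4, 4) → (4, 5))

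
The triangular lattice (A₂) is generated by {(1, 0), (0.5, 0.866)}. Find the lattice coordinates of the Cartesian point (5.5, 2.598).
4b₁ + 3b₂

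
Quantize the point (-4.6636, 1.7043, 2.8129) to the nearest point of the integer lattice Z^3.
(-5, 2, 3)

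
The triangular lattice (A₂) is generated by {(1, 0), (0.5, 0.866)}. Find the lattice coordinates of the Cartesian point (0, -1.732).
b₁ - 2b₂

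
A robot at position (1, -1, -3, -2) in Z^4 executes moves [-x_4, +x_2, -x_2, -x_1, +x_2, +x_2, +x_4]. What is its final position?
(0, 1, -3, -2)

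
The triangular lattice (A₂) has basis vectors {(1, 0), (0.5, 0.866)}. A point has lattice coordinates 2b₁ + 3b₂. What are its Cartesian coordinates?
(3.5, 2.598)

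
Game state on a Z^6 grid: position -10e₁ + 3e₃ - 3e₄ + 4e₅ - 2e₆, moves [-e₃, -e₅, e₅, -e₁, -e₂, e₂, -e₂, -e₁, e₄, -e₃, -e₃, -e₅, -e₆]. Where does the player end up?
(-12, -1, 0, -2, 3, -3)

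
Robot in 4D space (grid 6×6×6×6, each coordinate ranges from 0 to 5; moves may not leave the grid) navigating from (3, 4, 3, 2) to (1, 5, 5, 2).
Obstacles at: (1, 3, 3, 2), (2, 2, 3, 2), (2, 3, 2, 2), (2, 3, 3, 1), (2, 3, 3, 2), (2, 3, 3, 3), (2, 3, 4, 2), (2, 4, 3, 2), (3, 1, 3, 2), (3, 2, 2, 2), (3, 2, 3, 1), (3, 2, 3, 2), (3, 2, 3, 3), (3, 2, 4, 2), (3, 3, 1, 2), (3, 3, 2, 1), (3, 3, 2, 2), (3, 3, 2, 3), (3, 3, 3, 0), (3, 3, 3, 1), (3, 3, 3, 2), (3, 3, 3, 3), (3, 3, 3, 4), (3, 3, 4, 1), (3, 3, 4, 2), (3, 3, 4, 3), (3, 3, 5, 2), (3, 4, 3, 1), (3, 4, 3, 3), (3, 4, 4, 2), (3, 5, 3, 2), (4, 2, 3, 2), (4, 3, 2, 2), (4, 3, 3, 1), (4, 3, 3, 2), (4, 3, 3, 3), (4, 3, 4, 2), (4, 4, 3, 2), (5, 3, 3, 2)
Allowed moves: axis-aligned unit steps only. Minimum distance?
7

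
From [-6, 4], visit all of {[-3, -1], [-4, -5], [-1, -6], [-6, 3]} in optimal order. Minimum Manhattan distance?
17
(one optimal route: (-6, 4) → (-6, 3) → (-3, -1) → (-4, -5) → (-1, -6))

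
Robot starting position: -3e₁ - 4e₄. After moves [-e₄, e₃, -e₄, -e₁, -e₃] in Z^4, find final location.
(-4, 0, 0, -6)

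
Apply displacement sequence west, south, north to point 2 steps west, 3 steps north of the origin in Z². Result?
(-3, 3)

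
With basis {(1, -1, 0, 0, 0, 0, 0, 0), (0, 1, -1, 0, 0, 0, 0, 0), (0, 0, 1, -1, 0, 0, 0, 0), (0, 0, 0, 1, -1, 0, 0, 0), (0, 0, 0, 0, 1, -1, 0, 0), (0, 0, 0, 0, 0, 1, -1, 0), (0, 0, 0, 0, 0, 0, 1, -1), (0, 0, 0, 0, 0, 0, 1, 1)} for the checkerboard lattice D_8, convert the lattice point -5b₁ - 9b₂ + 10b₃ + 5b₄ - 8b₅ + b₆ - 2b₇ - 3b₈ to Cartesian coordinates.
(-5, -4, 19, -5, -13, 9, -6, -1)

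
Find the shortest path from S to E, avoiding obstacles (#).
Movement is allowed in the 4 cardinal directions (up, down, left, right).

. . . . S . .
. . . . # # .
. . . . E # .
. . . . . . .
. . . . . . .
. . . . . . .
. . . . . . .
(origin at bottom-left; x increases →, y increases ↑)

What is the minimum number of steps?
4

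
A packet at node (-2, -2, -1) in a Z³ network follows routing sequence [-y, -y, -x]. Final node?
(-3, -4, -1)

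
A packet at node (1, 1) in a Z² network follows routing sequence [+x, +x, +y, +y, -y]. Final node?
(3, 2)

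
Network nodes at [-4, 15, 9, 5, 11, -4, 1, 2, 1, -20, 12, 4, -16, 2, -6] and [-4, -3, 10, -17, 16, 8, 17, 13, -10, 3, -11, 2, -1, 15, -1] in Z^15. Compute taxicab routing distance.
177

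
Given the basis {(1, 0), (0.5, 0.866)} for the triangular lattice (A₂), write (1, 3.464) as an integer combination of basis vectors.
-b₁ + 4b₂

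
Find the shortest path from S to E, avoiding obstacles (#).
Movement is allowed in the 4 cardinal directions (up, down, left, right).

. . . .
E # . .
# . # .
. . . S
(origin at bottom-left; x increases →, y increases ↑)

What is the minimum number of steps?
7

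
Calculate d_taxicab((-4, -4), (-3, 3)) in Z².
8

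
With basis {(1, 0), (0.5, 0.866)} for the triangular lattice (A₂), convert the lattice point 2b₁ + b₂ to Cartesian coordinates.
(2.5, 0.866)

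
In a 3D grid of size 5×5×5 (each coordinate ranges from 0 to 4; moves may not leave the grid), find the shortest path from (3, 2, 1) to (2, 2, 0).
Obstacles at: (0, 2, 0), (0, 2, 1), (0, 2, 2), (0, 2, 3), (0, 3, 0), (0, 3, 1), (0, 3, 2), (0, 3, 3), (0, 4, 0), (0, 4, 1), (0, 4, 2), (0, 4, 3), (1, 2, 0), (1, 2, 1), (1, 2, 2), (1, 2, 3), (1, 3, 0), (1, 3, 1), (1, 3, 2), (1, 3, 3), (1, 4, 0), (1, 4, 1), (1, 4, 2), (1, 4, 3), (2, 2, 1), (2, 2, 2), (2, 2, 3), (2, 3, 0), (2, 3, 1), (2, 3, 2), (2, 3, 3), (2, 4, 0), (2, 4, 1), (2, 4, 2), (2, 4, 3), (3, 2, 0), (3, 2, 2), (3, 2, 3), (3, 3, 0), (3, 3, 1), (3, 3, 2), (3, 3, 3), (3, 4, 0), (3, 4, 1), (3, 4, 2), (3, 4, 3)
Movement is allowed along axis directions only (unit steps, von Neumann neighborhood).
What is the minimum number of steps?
4
(one shortest path: (3, 2, 1) → (3, 1, 1) → (2, 1, 1) → (2, 1, 0) → (2, 2, 0))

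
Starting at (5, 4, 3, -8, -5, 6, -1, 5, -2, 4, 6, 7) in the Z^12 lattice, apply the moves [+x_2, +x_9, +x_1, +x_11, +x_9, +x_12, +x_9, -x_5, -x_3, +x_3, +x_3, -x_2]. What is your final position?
(6, 4, 4, -8, -6, 6, -1, 5, 1, 4, 7, 8)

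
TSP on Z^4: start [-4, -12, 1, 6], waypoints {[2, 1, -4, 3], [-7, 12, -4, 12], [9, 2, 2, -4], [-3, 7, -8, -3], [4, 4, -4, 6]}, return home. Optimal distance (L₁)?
152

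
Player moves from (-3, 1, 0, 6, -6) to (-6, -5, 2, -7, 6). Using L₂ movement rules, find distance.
19.0263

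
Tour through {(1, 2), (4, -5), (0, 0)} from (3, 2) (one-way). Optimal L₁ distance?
14
(one optimal route: (3, 2) → (1, 2) → (0, 0) → (4, -5))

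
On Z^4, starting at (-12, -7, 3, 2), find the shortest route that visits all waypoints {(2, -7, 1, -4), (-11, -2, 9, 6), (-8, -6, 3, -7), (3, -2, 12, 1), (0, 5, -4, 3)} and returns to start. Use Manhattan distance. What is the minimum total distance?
122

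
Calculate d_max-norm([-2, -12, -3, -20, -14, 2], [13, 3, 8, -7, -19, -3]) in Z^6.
15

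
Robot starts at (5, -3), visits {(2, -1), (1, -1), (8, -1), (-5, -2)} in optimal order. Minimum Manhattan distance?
19
(one optimal route: (5, -3) → (8, -1) → (2, -1) → (1, -1) → (-5, -2))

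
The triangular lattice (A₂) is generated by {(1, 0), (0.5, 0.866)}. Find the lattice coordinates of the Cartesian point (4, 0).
4b₁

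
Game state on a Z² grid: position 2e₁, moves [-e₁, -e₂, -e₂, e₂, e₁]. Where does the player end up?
(2, -1)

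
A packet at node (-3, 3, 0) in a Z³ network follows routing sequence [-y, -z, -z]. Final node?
(-3, 2, -2)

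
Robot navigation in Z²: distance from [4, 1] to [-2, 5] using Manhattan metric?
10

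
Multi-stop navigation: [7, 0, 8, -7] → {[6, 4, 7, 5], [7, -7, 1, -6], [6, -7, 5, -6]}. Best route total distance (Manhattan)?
44
(one optimal route: (7, 0, 8, -7) → (7, -7, 1, -6) → (6, -7, 5, -6) → (6, 4, 7, 5))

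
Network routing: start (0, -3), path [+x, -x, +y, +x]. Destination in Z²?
(1, -2)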